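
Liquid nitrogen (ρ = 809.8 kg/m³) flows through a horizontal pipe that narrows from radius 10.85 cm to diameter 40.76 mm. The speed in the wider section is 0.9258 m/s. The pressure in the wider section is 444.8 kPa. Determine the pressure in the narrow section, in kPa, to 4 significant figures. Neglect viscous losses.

P₂ ≈ 166.4 kPa

Continuity gives A₁v₁ = A₂v₂, so v₂ = (369.8 cm²)/(13.05 cm²) × 0.9258 m/s = 26.24 m/s.
The pipe is horizontal, so Bernoulli reduces to P₁ + ½ρv₁² = P₂ + ½ρv₂².
P₂ = P₁ − ½ρ(v₂² − v₁²) = 444800 − ½·809.8·(26.24² − 0.9258²) = 444800 − 278400 = 166400 Pa.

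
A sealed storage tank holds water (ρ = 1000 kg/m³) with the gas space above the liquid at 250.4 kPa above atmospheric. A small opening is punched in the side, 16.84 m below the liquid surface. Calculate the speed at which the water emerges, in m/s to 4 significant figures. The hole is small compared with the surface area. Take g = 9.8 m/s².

v ≈ 28.82 m/s

Take point 1 at the surface (v₁ ≈ 0) and point 2 at the hole (at atmospheric pressure). Bernoulli: P₁ + ρg h = P_atm + ½ρv₂².
With P₁ − P_atm = 250400 Pa, v₂ = √(2gh + 2ΔP/ρ) = √(2·9.8·16.84 + 2·250400/1000) = 28.82 m/s.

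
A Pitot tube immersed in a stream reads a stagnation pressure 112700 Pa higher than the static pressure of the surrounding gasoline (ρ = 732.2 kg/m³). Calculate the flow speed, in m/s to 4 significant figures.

v ≈ 17.55 m/s

Bernoulli between the free stream and the stagnation point: ½ρv² = P_stag − P_static.
v = √(2ΔP/ρ) = √(2·112700/732.2) = 17.55 m/s.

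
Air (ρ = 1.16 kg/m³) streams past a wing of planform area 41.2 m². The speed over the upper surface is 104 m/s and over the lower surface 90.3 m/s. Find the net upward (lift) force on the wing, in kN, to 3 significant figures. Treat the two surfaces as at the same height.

F ≈ 63.6 kN

The faster flow above has the lower pressure; Bernoulli (same height) gives ΔP = ½ρ(v_up² − v_low²).
ΔP = ½·1.16·(104² − 90.3²) = 1540 Pa.
Lift = ΔP · A = 1540 × 41.2 = 63600 N.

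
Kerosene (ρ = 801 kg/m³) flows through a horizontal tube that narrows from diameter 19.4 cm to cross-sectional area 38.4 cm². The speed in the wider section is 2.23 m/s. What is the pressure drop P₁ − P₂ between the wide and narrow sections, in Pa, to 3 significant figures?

ΔP ≈ 116000 Pa

By continuity, v₂ = v₁·A₁/A₂ = 2.23·(296/38.4) = 17.2 m/s.
Bernoulli (h₁ = h₂): P₁ − P₂ = ½ρ(v₂² − v₁²).
P₁ − P₂ = ½·801·(17.2² − 2.23²) = ½·801·290 = 116000 Pa.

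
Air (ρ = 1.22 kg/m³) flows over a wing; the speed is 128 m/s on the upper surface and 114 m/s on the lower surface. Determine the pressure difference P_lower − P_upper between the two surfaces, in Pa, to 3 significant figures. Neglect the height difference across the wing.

Bernoulli (same height): P_lower − P_upper = ½ρ(v_upper² − v_lower²).
ΔP = ½·1.22·(128² − 114²) = 2070 Pa.

ΔP ≈ 2070 Pa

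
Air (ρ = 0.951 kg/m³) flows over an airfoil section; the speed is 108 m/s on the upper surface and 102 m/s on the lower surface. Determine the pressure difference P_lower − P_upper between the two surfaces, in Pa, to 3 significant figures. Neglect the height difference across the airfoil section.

Bernoulli (same height): P_lower − P_upper = ½ρ(v_upper² − v_lower²).
ΔP = ½·0.951·(108² − 102²) = 599 Pa.

ΔP ≈ 599 Pa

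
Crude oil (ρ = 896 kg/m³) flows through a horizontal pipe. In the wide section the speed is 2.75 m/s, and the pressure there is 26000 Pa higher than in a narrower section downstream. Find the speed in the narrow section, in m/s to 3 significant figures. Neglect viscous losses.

v₂ = 8.10 m/s

Along the level pipe P + ½ρv² is conserved, hence v₂² = v₁² + 2(P₁ − P₂)/ρ.
v₂ = √(2.75² + 2·26000/896) = √(7.56 + 58.0) = 8.10 m/s.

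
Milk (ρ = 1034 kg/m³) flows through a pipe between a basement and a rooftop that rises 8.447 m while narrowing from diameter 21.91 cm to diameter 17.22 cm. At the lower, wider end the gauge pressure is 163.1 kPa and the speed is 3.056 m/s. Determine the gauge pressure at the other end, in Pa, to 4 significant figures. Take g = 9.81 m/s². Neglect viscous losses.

By continuity, v₂ = v₁·A₁/A₂ = 3.056·(377.0/232.9) = 4.947 m/s.
Energy conservation along the streamline gives P₂ = P₁ − ½ρ(v₂² − v₁²) − ρg(h₂ − h₁).
P₂ = 163100 + ½·1034·(3.056² − 4.947²) − 1034·9.81·(+8.447) = 163100 + (-7826) − (85680) = 69590 Pa.

P₂ ≈ 69590 Pa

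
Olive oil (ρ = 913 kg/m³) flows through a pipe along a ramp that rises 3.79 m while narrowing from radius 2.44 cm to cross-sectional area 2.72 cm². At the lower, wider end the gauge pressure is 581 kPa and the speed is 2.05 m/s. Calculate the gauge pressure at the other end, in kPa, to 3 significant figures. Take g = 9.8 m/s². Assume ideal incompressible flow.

P₂ ≈ 458 kPa

Continuity gives A₁v₁ = A₂v₂, so v₂ = (18.7 cm²)/(2.72 cm²) × 2.05 m/s = 14.1 m/s.
Energy conservation along the streamline gives P₂ = P₁ − ½ρ(v₂² − v₁²) − ρg(h₂ − h₁).
P₂ = 581000 + ½·913·(2.05² − 14.1²) − 913·9.8·(+3.79) = 581000 + (-88800) − (33900) = 458000 Pa.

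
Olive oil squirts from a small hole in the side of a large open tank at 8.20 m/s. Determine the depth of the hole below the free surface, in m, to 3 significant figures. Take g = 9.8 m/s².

h ≈ 3.43 m

Inverting v = √(2gh) gives h = v² / 2g.
h = 8.20²/(2·9.8) = 67.2/19.60 = 3.43 m.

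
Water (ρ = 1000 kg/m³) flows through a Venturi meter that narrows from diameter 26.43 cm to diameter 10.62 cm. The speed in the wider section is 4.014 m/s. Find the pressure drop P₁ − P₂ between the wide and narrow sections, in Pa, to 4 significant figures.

Continuity gives A₁v₁ = A₂v₂, so v₂ = (548.6 cm²)/(88.58 cm²) × 4.014 m/s = 24.86 m/s.
Along the horizontal streamline, P + ½ρv² is constant.
P₁ − P₂ = ½·1000·(24.86² − 4.014²) = ½·1000·602.0 = 301000 Pa.

ΔP ≈ 301000 Pa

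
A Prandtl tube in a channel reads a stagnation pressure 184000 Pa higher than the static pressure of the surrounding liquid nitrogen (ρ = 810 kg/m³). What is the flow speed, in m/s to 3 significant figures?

v ≈ 21.3 m/s

At the stagnation point the flow is brought to rest, so Bernoulli gives P_stag − P_static = ½ρv².
v = √(2ΔP/ρ) = √(2·184000/810) = 21.3 m/s.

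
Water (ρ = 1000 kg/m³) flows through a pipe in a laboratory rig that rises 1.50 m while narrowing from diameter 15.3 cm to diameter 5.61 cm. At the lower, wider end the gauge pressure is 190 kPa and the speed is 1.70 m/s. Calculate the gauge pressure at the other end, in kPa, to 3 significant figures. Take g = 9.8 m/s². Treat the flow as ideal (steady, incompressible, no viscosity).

96.8 kPa

Mass conservation (A₁v₁ = A₂v₂) gives v₂ = 1.70 × 184/24.7 = 12.6 m/s.
Bernoulli: P₁ + ½ρv₁² + ρg h₁ = P₂ + ½ρv₂² + ρg h₂, so P₂ = P₁ + ½ρ(v₁² − v₂²) − ρg(h₂ − h₁).
P₂ = 190000 + ½·1000·(1.70² − 12.6²) − 1000·9.8·(+1.50) = 190000 + (-78500) − (14700) = 96800 Pa.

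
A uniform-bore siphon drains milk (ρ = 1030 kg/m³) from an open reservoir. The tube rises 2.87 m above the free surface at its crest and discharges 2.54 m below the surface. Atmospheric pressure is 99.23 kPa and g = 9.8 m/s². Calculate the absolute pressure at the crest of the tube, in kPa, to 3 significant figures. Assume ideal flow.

The outlet speed comes from Torricelli: v = √(2g·2.54) = 7.06 m/s.
The bore is uniform, so the speed at the crest is the same v. Bernoulli surface→crest: P_atm = P_top + ½ρv² + ρg·h_top.
P_top = 99230 − ½·1030·7.06² − 1030·9.8·2.87 = 44600 Pa.

44.6 kPa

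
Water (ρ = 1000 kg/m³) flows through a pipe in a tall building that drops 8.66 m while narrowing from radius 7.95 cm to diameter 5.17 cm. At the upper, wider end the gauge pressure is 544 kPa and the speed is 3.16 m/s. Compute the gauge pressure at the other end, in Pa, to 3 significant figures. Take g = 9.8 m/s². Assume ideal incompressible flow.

Continuity gives A₁v₁ = A₂v₂, so v₂ = (199 cm²)/(21.0 cm²) × 3.16 m/s = 29.9 m/s.
Bernoulli: P₁ + ½ρv₁² + ρg h₁ = P₂ + ½ρv₂² + ρg h₂, so P₂ = P₁ + ½ρ(v₁² − v₂²) − ρg(h₂ − h₁).
P₂ = 544000 + ½·1000·(3.16² − 29.9²) − 1000·9.8·(−8.66) = 544000 + (-442000) − (-84900) = 187000 Pa.

P₂ ≈ 187000 Pa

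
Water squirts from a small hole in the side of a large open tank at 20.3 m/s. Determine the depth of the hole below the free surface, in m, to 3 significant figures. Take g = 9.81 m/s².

For a small hole in a large open tank, ½v² = gh, giving h = v²/(2g).
h = 20.3²/(2·9.81) = 412/19.62 = 21.0 m.

h ≈ 21.0 m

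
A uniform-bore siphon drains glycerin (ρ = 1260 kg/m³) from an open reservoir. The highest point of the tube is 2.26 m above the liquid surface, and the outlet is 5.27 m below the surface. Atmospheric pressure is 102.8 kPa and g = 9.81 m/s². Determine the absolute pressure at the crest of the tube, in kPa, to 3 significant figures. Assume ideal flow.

P_top ≈ 9.72 kPa

Bernoulli surface→outlet gives ½v² = g·h_out, so v = √(2·9.81·5.27) = 10.2 m/s.
The bore is uniform, so the speed at the crest is the same v. Bernoulli surface→crest: P_atm = P_top + ½ρv² + ρg·h_top.
P_top = 102800 − ½·1260·10.2² − 1260·9.81·2.26 = 9720 Pa.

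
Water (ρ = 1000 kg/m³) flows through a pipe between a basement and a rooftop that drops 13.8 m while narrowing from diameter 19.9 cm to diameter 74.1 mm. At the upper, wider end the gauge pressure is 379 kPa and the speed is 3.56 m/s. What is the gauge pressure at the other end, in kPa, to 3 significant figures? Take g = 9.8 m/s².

Mass conservation (A₁v₁ = A₂v₂) gives v₂ = 3.56 × 311/43.1 = 25.7 m/s.
Applying Bernoulli between the two ends and solving for P₂: P₂ = P₁ + ½ρ(v₁² − v₂²) − ρgΔh.
P₂ = 379000 + ½·1000·(3.56² − 25.7²) − 1000·9.8·(−13.8) = 379000 + (-323000) − (-135000) = 191000 Pa.

P₂ = 191 kPa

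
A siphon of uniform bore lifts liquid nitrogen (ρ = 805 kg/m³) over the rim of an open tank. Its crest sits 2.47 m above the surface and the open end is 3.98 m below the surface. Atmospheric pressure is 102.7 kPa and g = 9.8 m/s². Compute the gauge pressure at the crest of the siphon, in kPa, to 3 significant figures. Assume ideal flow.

The outlet speed comes from Torricelli: v = √(2g·3.98) = 8.83 m/s.
The bore is uniform, so the speed at the crest is the same v. Bernoulli surface→crest: P_atm = P_top + ½ρv² + ρg·h_top.
P_top = 102700 − ½·805·8.83² − 805·9.8·2.47 = 51800 Pa. So P_gauge = P_top − P_atm = -50900 Pa.

P_gauge ≈ -50.9 kPa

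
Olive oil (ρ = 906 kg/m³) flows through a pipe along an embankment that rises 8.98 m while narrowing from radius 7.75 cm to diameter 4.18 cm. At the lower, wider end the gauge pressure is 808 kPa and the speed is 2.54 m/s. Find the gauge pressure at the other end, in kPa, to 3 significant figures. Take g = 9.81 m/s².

P₂ ≈ 179 kPa

The volume flow rate is constant, so v₂ = (A₁/A₂)v₁ = (189/13.7)·2.54 = 34.9 m/s.
Bernoulli: P₁ + ½ρv₁² + ρg h₁ = P₂ + ½ρv₂² + ρg h₂, so P₂ = P₁ + ½ρ(v₁² − v₂²) − ρg(h₂ − h₁).
P₂ = 808000 + ½·906·(2.54² − 34.9²) − 906·9.81·(+8.98) = 808000 + (-550000) − (79800) = 179000 Pa.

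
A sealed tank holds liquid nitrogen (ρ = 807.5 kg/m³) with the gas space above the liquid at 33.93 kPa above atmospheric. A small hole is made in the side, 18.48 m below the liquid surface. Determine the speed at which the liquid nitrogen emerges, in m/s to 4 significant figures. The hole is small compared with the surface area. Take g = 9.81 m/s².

Take point 1 at the surface (v₁ ≈ 0) and point 2 at the hole (at atmospheric pressure). Bernoulli: P₁ + ρg h = P_atm + ½ρv₂².
With P₁ − P_atm = 33930 Pa, v₂ = √(2gh + 2ΔP/ρ) = √(2·9.81·18.48 + 2·33930/807.5) = 21.13 m/s.

21.13 m/s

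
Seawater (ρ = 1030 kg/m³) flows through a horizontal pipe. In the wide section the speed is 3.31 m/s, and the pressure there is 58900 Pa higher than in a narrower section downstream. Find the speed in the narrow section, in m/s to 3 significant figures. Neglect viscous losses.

v₂ ≈ 11.2 m/s

Horizontal Bernoulli: P₁ + ½ρv₁² = P₂ + ½ρv₂², so v₂² = v₁² + 2(P₁ − P₂)/ρ.
v₂ = √(3.31² + 2·58900/1030) = √(11.0 + 114) = 11.2 m/s.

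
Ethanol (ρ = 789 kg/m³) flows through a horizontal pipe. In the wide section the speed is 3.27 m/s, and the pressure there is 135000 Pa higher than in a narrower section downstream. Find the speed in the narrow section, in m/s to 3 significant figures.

v₂ ≈ 18.8 m/s

With h₁ = h₂, rearranging Bernoulli gives v₂ = √(v₁² + 2ΔP/ρ).
v₂ = √(3.27² + 2·135000/789) = √(10.7 + 342) = 18.8 m/s.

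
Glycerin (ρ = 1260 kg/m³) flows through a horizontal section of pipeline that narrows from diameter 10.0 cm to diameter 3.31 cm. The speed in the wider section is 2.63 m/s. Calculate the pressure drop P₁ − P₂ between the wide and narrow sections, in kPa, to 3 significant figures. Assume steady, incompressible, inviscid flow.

Mass conservation (A₁v₁ = A₂v₂) gives v₂ = 2.63 × 78.5/8.60 = 24.0 m/s.
The pipe is horizontal, so Bernoulli reduces to P₁ + ½ρv₁² = P₂ + ½ρv₂².
P₁ − P₂ = ½·1260·(24.0² − 2.63²) = ½·1260·569 = 359000 Pa.

359 kPa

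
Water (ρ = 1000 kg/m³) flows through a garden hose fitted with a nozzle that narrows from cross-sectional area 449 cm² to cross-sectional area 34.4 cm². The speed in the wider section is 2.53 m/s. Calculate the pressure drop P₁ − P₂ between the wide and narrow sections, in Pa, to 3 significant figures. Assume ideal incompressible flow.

542000 Pa

Continuity gives A₁v₁ = A₂v₂, so v₂ = (449 cm²)/(34.4 cm²) × 2.53 m/s = 33.0 m/s.
Along the horizontal streamline, P + ½ρv² is constant.
P₁ − P₂ = ½·1000·(33.0² − 2.53²) = ½·1000·1080 = 542000 Pa.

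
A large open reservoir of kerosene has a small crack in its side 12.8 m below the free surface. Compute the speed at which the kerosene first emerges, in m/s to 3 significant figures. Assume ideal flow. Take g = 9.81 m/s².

15.8 m/s

The surface is effectively still and both ends are open, so ½v² = gh and v = √(2·9.81·12.8) = 15.8 m/s.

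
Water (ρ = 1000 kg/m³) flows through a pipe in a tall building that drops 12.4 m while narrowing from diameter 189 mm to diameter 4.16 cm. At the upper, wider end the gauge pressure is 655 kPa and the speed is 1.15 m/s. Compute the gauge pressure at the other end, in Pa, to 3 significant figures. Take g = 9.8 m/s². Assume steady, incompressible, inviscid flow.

P₂ ≈ 495000 Pa

By continuity, v₂ = v₁·A₁/A₂ = 1.15·(281/13.6) = 23.7 m/s.
Energy conservation along the streamline gives P₂ = P₁ − ½ρ(v₂² − v₁²) − ρg(h₂ − h₁).
P₂ = 655000 + ½·1000·(1.15² − 23.7²) − 1000·9.8·(−12.4) = 655000 + (-281000) − (-122000) = 495000 Pa.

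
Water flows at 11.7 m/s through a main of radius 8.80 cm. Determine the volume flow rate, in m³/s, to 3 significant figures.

Q = A·v = 0.0243 m² × 11.7 m/s = 0.285 m³/s.

Q = 0.285 m³/s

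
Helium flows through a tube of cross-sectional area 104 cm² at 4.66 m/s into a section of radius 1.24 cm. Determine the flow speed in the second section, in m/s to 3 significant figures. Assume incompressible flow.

100 m/s

Mass conservation (A₁v₁ = A₂v₂) gives v₂ = 4.66 × 104/4.83 = 100 m/s.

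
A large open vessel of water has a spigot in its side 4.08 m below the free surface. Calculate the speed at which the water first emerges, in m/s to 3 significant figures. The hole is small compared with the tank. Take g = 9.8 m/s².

Torricelli's result v = √(2gh) gives v = √(2·9.8·4.08) = 8.94 m/s.

v ≈ 8.94 m/s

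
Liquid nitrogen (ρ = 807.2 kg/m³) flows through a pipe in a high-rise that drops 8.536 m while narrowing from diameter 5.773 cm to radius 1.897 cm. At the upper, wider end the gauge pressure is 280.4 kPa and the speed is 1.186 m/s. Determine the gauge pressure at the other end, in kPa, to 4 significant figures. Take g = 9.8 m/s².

By continuity, v₂ = v₁·A₁/A₂ = 1.186·(26.18/11.31) = 2.746 m/s.
Applying Bernoulli between the two ends and solving for P₂: P₂ = P₁ + ½ρ(v₁² − v₂²) − ρgΔh.
P₂ = 280400 + ½·807.2·(1.186² − 2.746²) − 807.2·9.8·(−8.536) = 280400 + (-2476) − (-67520) = 345400 Pa.

345.4 kPa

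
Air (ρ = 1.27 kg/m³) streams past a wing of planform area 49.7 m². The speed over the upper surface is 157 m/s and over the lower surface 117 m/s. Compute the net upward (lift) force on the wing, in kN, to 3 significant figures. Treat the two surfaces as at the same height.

F ≈ 346 kN

With equal heights on the two surfaces, Bernoulli gives P_lower − P_upper = ½ρ(v_upper² − v_lower²).
ΔP = ½·1.27·(157² − 117²) = 6960 Pa.
Lift = ΔP · A = 6960 × 49.7 = 346000 N.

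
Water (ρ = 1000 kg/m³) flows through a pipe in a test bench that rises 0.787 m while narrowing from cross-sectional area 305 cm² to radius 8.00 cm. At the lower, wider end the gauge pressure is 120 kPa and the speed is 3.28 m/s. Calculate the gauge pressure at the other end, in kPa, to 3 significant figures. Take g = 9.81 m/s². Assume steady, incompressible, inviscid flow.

105 kPa

The volume flow rate is constant, so v₂ = (A₁/A₂)v₁ = (305/201)·3.28 = 4.98 m/s.
Bernoulli: P₁ + ½ρv₁² + ρg h₁ = P₂ + ½ρv₂² + ρg h₂, so P₂ = P₁ + ½ρ(v₁² − v₂²) − ρg(h₂ − h₁).
P₂ = 120000 + ½·1000·(3.28² − 4.98²) − 1000·9.81·(+0.787) = 120000 + (-7000) − (7720) = 105000 Pa.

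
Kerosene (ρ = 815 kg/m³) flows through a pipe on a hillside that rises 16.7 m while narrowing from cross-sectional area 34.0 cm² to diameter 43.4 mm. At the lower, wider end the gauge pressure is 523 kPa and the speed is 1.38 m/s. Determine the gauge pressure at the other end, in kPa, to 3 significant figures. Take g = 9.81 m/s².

P₂ ≈ 386 kPa

By continuity, v₂ = v₁·A₁/A₂ = 1.38·(34.0/14.8) = 3.17 m/s.
Bernoulli: P₁ + ½ρv₁² + ρg h₁ = P₂ + ½ρv₂² + ρg h₂, so P₂ = P₁ + ½ρ(v₁² − v₂²) − ρg(h₂ − h₁).
P₂ = 523000 + ½·815·(1.38² − 3.17²) − 815·9.81·(+16.7) = 523000 + (-3320) − (134000) = 386000 Pa.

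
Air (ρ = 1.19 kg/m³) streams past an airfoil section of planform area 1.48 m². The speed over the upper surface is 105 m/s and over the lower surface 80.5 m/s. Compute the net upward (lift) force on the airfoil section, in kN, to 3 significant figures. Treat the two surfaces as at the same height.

F ≈ 4.00 kN

The faster flow above has the lower pressure; Bernoulli (same height) gives ΔP = ½ρ(v_up² − v_low²).
ΔP = ½·1.19·(105² − 80.5²) = 2700 Pa.
Lift = ΔP · A = 2700 × 1.48 = 4000 N.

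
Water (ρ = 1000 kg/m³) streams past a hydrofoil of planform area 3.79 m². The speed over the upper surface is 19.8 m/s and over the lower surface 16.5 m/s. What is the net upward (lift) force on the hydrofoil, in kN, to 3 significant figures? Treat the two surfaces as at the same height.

The faster flow above has the lower pressure; Bernoulli (same height) gives ΔP = ½ρ(v_up² − v_low²).
ΔP = ½·1000·(19.8² − 16.5²) = 59900 Pa.
Lift = ΔP · A = 59900 × 3.79 = 227000 N.

F ≈ 227 kN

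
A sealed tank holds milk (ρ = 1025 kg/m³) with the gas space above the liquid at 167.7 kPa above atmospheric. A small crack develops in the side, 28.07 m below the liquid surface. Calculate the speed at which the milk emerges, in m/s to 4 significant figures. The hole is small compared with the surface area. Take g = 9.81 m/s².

29.63 m/s

Take point 1 at the surface (v₁ ≈ 0) and point 2 at the hole (at atmospheric pressure). Bernoulli: P₁ + ρg h = P_atm + ½ρv₂².
With P₁ − P_atm = 167700 Pa, v₂ = √(2gh + 2ΔP/ρ) = √(2·9.81·28.07 + 2·167700/1025) = 29.63 m/s.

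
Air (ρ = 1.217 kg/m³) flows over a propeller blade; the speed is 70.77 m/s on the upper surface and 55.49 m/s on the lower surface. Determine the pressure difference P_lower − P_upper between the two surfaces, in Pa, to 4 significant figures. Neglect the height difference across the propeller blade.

The pressure is lower where the speed is higher: ΔP = ½ρ(v_up² − v_low²).
ΔP = ½·1.217·(70.77² − 55.49²) = 1174 Pa.

ΔP ≈ 1174 Pa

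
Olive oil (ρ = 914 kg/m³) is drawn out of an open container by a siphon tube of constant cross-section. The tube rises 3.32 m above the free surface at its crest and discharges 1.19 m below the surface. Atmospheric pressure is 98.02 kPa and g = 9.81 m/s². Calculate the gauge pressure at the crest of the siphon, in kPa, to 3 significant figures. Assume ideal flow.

The outlet speed comes from Torricelli: v = √(2g·1.19) = 4.83 m/s.
With constant cross-section the crest speed equals v; applying Bernoulli from the surface up to the crest, P_top = P_atm − ½ρv² − ρg·h_top.
P_top = 98020 − ½·914·4.83² − 914·9.81·3.32 = 57600 Pa. So P_gauge = P_top − P_atm = -40400 Pa.

P_gauge = -40.4 kPa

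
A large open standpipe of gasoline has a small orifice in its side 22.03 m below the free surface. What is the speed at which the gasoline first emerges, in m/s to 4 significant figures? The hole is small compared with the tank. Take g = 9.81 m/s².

Bernoulli from surface to hole (P equal, v_surface ≈ 0): v = √(2gh) = √(2×9.81×22.03) = 20.79 m/s.

v ≈ 20.79 m/s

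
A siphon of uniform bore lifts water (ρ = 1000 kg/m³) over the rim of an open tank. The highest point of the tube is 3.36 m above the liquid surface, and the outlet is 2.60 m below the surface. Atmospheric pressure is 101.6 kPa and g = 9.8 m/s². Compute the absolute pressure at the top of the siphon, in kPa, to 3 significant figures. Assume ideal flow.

The outlet speed comes from Torricelli: v = √(2g·2.60) = 7.14 m/s.
The bore is uniform, so the speed at the crest is the same v. Bernoulli surface→crest: P_atm = P_top + ½ρv² + ρg·h_top.
P_top = 101600 − ½·1000·7.14² − 1000·9.8·3.36 = 43200 Pa.

P_top = 43.2 kPa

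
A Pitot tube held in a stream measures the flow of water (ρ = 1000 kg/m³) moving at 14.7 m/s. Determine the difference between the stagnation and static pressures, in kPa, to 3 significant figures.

ΔP ≈ 108 kPa

At the stagnation point the flow is brought to rest, so Bernoulli gives P_stag − P_static = ½ρv².
ΔP = ½·1000·14.7² = 108000 Pa.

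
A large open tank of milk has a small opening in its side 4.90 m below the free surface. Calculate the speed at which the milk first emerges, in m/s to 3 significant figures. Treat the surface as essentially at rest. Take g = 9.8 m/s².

The surface is effectively still and both ends are open, so ½v² = gh and v = √(2·9.8·4.90) = 9.80 m/s.

v ≈ 9.80 m/s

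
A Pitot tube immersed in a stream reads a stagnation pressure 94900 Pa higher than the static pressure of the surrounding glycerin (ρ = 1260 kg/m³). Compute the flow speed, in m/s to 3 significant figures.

v = 12.3 m/s

At the stagnation point the flow is brought to rest, so Bernoulli gives P_stag − P_static = ½ρv².
v = √(2ΔP/ρ) = √(2·94900/1260) = 12.3 m/s.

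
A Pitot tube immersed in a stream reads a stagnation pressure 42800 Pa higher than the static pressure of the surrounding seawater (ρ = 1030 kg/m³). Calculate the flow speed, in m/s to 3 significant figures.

v ≈ 9.12 m/s

At the stagnation point the flow is brought to rest, so Bernoulli gives P_stag − P_static = ½ρv².
v = √(2ΔP/ρ) = √(2·42800/1030) = 9.12 m/s.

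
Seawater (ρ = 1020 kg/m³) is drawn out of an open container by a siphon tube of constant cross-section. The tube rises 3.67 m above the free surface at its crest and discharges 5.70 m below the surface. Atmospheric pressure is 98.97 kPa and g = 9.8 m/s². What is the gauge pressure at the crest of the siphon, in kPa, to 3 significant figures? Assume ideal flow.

From the surface to the outlet (both open to atmosphere, surface at rest): v = √(2g·h_out) = √(2·9.8·5.70) = 10.6 m/s.
With constant cross-section the crest speed equals v; applying Bernoulli from the surface up to the crest, P_top = P_atm − ½ρv² − ρg·h_top.
P_top = 98970 − ½·1020·10.6² − 1020·9.8·3.67 = 5310 Pa. So P_gauge = P_top − P_atm = -93700 Pa.

P_gauge = -93.7 kPa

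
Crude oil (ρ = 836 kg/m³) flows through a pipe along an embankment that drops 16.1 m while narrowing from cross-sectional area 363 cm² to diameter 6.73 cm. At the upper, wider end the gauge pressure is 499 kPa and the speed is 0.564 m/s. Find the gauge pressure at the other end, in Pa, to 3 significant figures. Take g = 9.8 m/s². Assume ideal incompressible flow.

P₂ = 617000 Pa

By continuity, v₂ = v₁·A₁/A₂ = 0.564·(363/35.6) = 5.76 m/s.
Applying Bernoulli between the two ends and solving for P₂: P₂ = P₁ + ½ρ(v₁² − v₂²) − ρgΔh.
P₂ = 499000 + ½·836·(0.564² − 5.76²) − 836·9.8·(−16.1) = 499000 + (-13700) − (-132000) = 617000 Pa.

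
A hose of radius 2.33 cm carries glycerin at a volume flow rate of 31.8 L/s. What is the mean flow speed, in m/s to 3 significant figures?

18.6 m/s

Q = 31.8 L/s = 0.0318 m³/s.
v = Q/A = 0.0318 / 0.00171 = 18.6 m/s.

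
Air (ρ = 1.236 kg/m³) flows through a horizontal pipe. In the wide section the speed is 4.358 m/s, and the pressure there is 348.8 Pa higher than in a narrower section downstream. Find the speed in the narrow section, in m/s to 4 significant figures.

v₂ ≈ 24.15 m/s

With h₁ = h₂, rearranging Bernoulli gives v₂ = √(v₁² + 2ΔP/ρ).
v₂ = √(4.358² + 2·348.8/1.236) = √(18.99 + 564.4) = 24.15 m/s.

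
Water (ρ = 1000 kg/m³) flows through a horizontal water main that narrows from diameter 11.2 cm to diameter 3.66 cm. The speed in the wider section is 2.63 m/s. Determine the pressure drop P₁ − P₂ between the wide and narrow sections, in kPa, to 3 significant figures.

Continuity gives A₁v₁ = A₂v₂, so v₂ = (98.5 cm²)/(10.5 cm²) × 2.63 m/s = 24.6 m/s.
The pipe is horizontal, so Bernoulli reduces to P₁ + ½ρv₁² = P₂ + ½ρv₂².
P₁ − P₂ = ½·1000·(24.6² − 2.63²) = ½·1000·600 = 300000 Pa.

ΔP ≈ 300 kPa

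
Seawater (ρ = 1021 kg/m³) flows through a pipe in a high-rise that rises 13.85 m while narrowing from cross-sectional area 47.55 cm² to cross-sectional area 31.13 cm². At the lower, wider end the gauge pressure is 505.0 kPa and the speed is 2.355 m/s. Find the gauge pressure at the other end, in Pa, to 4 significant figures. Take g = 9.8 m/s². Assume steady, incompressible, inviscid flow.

Mass conservation (A₁v₁ = A₂v₂) gives v₂ = 2.355 × 47.55/31.13 = 3.597 m/s.
Applying Bernoulli between the two ends and solving for P₂: P₂ = P₁ + ½ρ(v₁² − v₂²) − ρgΔh.
P₂ = 505000 + ½·1021·(2.355² − 3.597²) − 1021·9.8·(+13.85) = 505000 + (-3774) − (138600) = 362600 Pa.

362600 Pa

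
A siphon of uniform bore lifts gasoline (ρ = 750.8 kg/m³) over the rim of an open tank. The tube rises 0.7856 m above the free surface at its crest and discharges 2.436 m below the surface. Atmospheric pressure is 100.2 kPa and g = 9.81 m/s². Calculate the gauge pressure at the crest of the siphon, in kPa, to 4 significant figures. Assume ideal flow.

From the surface to the outlet (both open to atmosphere, surface at rest): v = √(2g·h_out) = √(2·9.81·2.436) = 6.913 m/s.
The bore is uniform, so the speed at the crest is the same v. Bernoulli surface→crest: P_atm = P_top + ½ρv² + ρg·h_top.
P_top = 100200 − ½·750.8·6.913² − 750.8·9.81·0.7856 = 76470 Pa. So P_gauge = P_top − P_atm = -23730 Pa.

P_gauge ≈ -23.73 kPa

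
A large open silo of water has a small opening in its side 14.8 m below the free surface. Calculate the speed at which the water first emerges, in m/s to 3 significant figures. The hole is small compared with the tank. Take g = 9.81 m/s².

17.0 m/s

Bernoulli from surface to hole (P equal, v_surface ≈ 0): v = √(2gh) = √(2×9.81×14.8) = 17.0 m/s.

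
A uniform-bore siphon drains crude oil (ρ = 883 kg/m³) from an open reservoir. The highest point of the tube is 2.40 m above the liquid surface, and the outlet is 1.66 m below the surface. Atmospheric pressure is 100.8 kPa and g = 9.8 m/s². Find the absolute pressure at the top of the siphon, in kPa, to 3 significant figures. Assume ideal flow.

65.7 kPa

From the surface to the outlet (both open to atmosphere, surface at rest): v = √(2g·h_out) = √(2·9.8·1.66) = 5.70 m/s.
With constant cross-section the crest speed equals v; applying Bernoulli from the surface up to the crest, P_top = P_atm − ½ρv² − ρg·h_top.
P_top = 100800 − ½·883·5.70² − 883·9.8·2.40 = 65700 Pa.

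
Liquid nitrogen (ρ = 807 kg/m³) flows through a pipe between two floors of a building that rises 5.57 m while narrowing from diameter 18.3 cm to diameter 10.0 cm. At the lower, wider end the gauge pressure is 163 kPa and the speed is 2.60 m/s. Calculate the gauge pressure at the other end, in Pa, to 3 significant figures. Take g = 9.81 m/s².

P₂ ≈ 91000 Pa

The volume flow rate is constant, so v₂ = (A₁/A₂)v₁ = (263/78.5)·2.60 = 8.71 m/s.
Applying Bernoulli between the two ends and solving for P₂: P₂ = P₁ + ½ρ(v₁² − v₂²) − ρgΔh.
P₂ = 163000 + ½·807·(2.60² − 8.71²) − 807·9.81·(+5.57) = 163000 + (-27900) − (44100) = 91000 Pa.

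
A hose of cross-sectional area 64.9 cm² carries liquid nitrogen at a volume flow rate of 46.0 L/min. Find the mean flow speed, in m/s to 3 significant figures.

Q = 46.0 L/min = 0.000767 m³/s.
v = Q/A = 0.000767 / 0.00649 = 0.118 m/s.

v ≈ 0.118 m/s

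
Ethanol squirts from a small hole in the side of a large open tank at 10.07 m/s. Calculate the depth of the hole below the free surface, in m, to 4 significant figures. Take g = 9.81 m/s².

h ≈ 5.168 m

Inverting v = √(2gh) gives h = v² / 2g.
h = 10.07²/(2·9.81) = 101.4/19.62 = 5.168 m.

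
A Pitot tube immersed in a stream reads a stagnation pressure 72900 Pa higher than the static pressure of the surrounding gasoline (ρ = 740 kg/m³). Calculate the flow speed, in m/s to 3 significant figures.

At the stagnation point the flow is brought to rest, so Bernoulli gives P_stag − P_static = ½ρv².
v = √(2ΔP/ρ) = √(2·72900/740) = 14.0 m/s.

v ≈ 14.0 m/s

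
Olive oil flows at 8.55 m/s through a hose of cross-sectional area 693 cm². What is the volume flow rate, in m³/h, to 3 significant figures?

Q = A·v = 0.0693 m² × 8.55 m/s = 0.593 m³/s.
Converting: 0.593 m³/s × 3600 = 2130 m³/h.

Q ≈ 2130 m³/h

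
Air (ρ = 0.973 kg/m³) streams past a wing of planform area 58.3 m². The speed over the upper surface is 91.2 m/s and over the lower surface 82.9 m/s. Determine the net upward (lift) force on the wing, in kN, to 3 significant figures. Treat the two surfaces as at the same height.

From P + ½ρv² = const at equal height, P_low − P_up = ½ρ(v_up² − v_low²).
ΔP = ½·0.973·(91.2² − 82.9²) = 703 Pa.
Lift = ΔP · A = 703 × 58.3 = 41000 N.

F ≈ 41.0 kN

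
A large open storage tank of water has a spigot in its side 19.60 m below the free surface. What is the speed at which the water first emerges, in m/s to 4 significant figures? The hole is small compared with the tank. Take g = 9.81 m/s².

With the surface at rest and both surface and jet at atmospheric pressure, Bernoulli gives ρg h = ½ρv², so v = √(2gh) = √(2·9.81·19.60) = 19.61 m/s.

19.61 m/s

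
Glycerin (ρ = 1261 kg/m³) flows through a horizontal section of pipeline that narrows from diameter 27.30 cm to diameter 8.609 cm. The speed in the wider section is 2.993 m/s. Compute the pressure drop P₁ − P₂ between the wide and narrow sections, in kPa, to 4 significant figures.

ΔP = 565.5 kPa

Continuity gives A₁v₁ = A₂v₂, so v₂ = (585.3 cm²)/(58.21 cm²) × 2.993 m/s = 30.10 m/s.
Bernoulli (h₁ = h₂): P₁ − P₂ = ½ρ(v₂² − v₁²).
P₁ − P₂ = ½·1261·(30.10² − 2.993²) = ½·1261·896.9 = 565500 Pa.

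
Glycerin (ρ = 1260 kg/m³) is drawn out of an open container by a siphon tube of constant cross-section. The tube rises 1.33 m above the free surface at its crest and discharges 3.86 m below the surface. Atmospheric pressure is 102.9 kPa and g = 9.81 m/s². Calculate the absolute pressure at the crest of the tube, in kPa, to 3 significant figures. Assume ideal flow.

From the surface to the outlet (both open to atmosphere, surface at rest): v = √(2g·h_out) = √(2·9.81·3.86) = 8.70 m/s.
Continuity keeps v the same throughout the tube; from surface to crest, P_atm + 0 = P_top + ½ρv² + ρg·h_top.
P_top = 102900 − ½·1260·8.70² − 1260·9.81·1.33 = 38700 Pa.

P_top ≈ 38.7 kPa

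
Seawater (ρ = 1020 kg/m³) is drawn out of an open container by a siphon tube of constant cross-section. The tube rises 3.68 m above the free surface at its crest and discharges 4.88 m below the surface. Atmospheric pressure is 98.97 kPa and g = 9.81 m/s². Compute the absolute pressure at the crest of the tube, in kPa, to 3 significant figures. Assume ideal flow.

The outlet speed comes from Torricelli: v = √(2g·4.88) = 9.78 m/s.
With constant cross-section the crest speed equals v; applying Bernoulli from the surface up to the crest, P_top = P_atm − ½ρv² − ρg·h_top.
P_top = 98970 − ½·1020·9.78² − 1020·9.81·3.68 = 13300 Pa.

P_top ≈ 13.3 kPa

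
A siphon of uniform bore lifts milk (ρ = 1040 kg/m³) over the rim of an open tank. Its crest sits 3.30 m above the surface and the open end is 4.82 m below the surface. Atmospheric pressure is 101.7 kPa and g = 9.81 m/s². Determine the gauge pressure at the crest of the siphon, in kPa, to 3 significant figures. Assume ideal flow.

Bernoulli surface→outlet gives ½v² = g·h_out, so v = √(2·9.81·4.82) = 9.72 m/s.
With constant cross-section the crest speed equals v; applying Bernoulli from the surface up to the crest, P_top = P_atm − ½ρv² − ρg·h_top.
P_top = 101700 − ½·1040·9.72² − 1040·9.81·3.30 = 18900 Pa. So P_gauge = P_top − P_atm = -82800 Pa.

P_gauge ≈ -82.8 kPa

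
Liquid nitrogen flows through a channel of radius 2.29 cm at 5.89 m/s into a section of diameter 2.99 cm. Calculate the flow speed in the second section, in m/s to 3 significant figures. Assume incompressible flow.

Continuity gives A₁v₁ = A₂v₂, so v₂ = (16.5 cm²)/(7.02 cm²) × 5.89 m/s = 13.8 m/s.

v₂ ≈ 13.8 m/s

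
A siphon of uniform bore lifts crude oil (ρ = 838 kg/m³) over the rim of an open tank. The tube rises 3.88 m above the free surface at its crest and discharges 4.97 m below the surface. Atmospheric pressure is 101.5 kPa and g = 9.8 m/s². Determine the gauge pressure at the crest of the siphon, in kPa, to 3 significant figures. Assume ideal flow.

-72.7 kPa

From the surface to the outlet (both open to atmosphere, surface at rest): v = √(2g·h_out) = √(2·9.8·4.97) = 9.87 m/s.
With constant cross-section the crest speed equals v; applying Bernoulli from the surface up to the crest, P_top = P_atm − ½ρv² − ρg·h_top.
P_top = 101500 − ½·838·9.87² − 838·9.8·3.88 = 28800 Pa. So P_gauge = P_top − P_atm = -72700 Pa.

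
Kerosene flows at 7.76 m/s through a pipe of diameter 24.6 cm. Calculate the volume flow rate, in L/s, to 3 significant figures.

Q = A·v = 0.0475 m² × 7.76 m/s = 0.369 m³/s.
Converting: 0.369 m³/s × 1000 = 369 L/s.

Q = 369 L/s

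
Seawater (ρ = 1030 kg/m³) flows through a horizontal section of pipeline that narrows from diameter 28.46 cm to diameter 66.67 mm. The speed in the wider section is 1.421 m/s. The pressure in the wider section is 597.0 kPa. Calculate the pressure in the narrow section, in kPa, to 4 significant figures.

P₂ ≈ 252.7 kPa

Mass conservation (A₁v₁ = A₂v₂) gives v₂ = 1.421 × 636.2/34.91 = 25.89 m/s.
Bernoulli (h₁ = h₂): P₁ − P₂ = ½ρ(v₂² − v₁²).
P₂ = P₁ − ½ρ(v₂² − v₁²) = 597000 − ½·1030·(25.89² − 1.421²) = 597000 − 344300 = 252700 Pa.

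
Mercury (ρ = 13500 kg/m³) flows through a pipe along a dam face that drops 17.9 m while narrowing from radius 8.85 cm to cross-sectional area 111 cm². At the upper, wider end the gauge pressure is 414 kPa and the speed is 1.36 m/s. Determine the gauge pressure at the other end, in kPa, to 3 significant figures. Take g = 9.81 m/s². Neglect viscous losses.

Continuity gives A₁v₁ = A₂v₂, so v₂ = (246 cm²)/(111 cm²) × 1.36 m/s = 3.01 m/s.
Energy conservation along the streamline gives P₂ = P₁ − ½ρ(v₂² − v₁²) − ρg(h₂ − h₁).
P₂ = 414000 + ½·13500·(1.36² − 3.01²) − 13500·9.81·(−17.9) = 414000 + (-48900) − (-2370000) = 2740000 Pa.

P₂ = 2740 kPa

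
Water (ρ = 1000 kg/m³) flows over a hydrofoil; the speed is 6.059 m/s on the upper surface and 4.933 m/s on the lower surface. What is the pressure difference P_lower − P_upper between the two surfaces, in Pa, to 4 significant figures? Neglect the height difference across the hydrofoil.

Bernoulli (same height): P_lower − P_upper = ½ρ(v_upper² − v_lower²).
ΔP = ½·1000·(6.059² − 4.933²) = 6188 Pa.

ΔP = 6188 Pa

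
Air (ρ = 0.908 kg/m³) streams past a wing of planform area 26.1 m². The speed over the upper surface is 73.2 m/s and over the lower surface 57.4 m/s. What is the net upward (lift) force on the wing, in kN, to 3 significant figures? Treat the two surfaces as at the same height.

From P + ½ρv² = const at equal height, P_low − P_up = ½ρ(v_up² − v_low²).
ΔP = ½·0.908·(73.2² − 57.4²) = 937 Pa.
Lift = ΔP · A = 937 × 26.1 = 24500 N.

F ≈ 24.5 kN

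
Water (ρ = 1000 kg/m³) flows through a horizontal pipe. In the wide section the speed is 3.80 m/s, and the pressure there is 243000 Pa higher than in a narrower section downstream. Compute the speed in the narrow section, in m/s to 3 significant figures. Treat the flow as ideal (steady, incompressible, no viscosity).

Horizontal Bernoulli: P₁ + ½ρv₁² = P₂ + ½ρv₂², so v₂² = v₁² + 2(P₁ − P₂)/ρ.
v₂ = √(3.80² + 2·243000/1000) = √(14.4 + 486) = 22.4 m/s.

22.4 m/s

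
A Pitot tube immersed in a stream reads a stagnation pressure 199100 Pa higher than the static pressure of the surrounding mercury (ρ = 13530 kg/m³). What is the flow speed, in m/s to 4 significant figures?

v = 5.425 m/s

At the stagnation point the flow is brought to rest, so Bernoulli gives P_stag − P_static = ½ρv².
v = √(2ΔP/ρ) = √(2·199100/13530) = 5.425 m/s.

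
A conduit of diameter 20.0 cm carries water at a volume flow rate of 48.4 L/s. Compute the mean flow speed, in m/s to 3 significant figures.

Q = 48.4 L/s = 0.0484 m³/s.
v = Q/A = 0.0484 / 0.0314 = 1.54 m/s.

1.54 m/s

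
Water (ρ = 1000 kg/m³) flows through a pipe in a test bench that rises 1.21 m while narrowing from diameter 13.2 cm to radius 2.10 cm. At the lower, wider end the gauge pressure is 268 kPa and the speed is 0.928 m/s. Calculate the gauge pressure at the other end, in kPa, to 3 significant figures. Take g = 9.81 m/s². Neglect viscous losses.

215 kPa

Mass conservation (A₁v₁ = A₂v₂) gives v₂ = 0.928 × 137/13.9 = 9.17 m/s.
Bernoulli: P₁ + ½ρv₁² + ρg h₁ = P₂ + ½ρv₂² + ρg h₂, so P₂ = P₁ + ½ρ(v₁² − v₂²) − ρg(h₂ − h₁).
P₂ = 268000 + ½·1000·(0.928² − 9.17²) − 1000·9.81·(+1.21) = 268000 + (-41600) − (11900) = 215000 Pa.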